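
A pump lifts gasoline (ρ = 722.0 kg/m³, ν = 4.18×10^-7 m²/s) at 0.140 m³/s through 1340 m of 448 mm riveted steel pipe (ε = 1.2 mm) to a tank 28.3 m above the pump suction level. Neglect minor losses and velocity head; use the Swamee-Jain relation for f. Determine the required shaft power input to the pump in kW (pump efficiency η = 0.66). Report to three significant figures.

V = 4Q/(πD²) = 0.8881 m/s; Re = 9.52×10^5; ε/D = 0.00268; f = 0.02558
h_f = f(L/D)V²/2g = 3.076 m
Total head H = z + h_f = 28.3 + 3.076 = 31.38 m
P_hyd = ρgQH = 722.0·9.81·0.140·31.38 = 31.11 kW
P_shaft = P_hyd/η = 31.11/0.66 = 47.14 kW

P_shaft ≈ 47.1 kW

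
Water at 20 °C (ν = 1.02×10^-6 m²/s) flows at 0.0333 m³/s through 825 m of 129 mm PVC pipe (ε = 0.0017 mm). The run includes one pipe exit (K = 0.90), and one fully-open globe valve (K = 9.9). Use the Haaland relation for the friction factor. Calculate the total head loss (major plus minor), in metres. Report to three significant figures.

H_L ≈ 33.8 m

V = 4Q/(πD²) = 2.548 m/s; V²/2g = 0.3309 m
Re = 3.22×10^5, ε/D = 1.32×10^-5 → f = 0.01426 (Haaland)
Major: h_f = f(L/D)·V²/2g = 0.01426·6395·0.3309 = 30.18 m
Minor: ΣK = 10.8; h_m = ΣK·V²/2g = 3.573 m
Total H_L = 30.18 + 3.573 = 33.76 m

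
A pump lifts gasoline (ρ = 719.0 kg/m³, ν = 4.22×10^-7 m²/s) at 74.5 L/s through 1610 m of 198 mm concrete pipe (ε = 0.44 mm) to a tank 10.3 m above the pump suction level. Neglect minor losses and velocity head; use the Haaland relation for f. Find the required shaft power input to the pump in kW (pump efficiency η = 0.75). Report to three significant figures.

P_shaft ≈ 48.5 kW

V = 4Q/(πD²) = 2.420 m/s; Re = 1.14×10^6; ε/D = 0.00222; f = 0.02427
h_f = f(L/D)V²/2g = 58.89 m
Total head H = z + h_f = 10.3 + 58.89 = 69.19 m
P_hyd = ρgQH = 719.0·9.81·0.0745·69.19 = 36.36 kW
P_shaft = P_hyd/η = 36.36/0.75 = 48.48 kW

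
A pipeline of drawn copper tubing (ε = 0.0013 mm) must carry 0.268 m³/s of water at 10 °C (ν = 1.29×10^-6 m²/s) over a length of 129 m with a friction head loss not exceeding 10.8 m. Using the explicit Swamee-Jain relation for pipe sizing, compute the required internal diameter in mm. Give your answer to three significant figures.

Swamee-Jain (Type III): D = 0.66·[ε^1.25·(LQ²/(gh_f))^4.75 + ν·Q^9.4·(L/(gh_f))^5.2]^0.04
LQ²/(gh_f) = 0.08745; L/(gh_f) = 1.218
Term 1 = ε^1.25·(…)^4.75 = 4.13×10^-13; Term 2 = ν·Q^9.4·(…)^5.2 = 1.51×10^-11
D = 0.66·(4.13×10^-13 + 1.51×10^-11)^0.04 = 0.2439 m = 244 mm
Check: V = 5.74 m/s, Re = 1.08×10^6, f = 0.01159, h_f = 10.3 m ≈ 10.8 m ✓

D ≈ 244 mm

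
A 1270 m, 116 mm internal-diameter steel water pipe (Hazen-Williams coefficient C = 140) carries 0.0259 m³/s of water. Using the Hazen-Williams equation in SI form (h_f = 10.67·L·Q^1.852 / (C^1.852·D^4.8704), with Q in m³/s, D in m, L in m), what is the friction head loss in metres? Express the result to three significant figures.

h_f = 10.67·1270·0.0259^1.852 / (140^1.852·0.116^4.8704) = 59.60 m

h_f ≈ 59.6 m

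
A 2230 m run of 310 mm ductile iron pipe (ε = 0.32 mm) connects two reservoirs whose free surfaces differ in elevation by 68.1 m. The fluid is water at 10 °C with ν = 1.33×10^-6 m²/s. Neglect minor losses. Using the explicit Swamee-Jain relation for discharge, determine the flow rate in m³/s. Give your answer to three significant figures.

Swamee-Jain (Type II): Q = -0.965·√(gD⁵h_f/L)·ln[ε/(3.7D) + √(3.17ν²L/(gD³h_f))]
√(gD⁵h_f/L) = √(9.81·0.310⁵·68.1/2230) = 0.02929
ε/(3.7D) = 2.79×10^-4; √(3.17ν²L/(gD³h_f)) = 2.51×10^-5
Q = -0.965·0.02929·ln(3.041×10^-4) = 0.2289 m³/s
Check: V = 3.03 m/s, Re = 7.07×10^5, f = 0.02031, h_f = 68.5 m ≈ 68.1 m ✓

Q ≈ 0.229 m³/s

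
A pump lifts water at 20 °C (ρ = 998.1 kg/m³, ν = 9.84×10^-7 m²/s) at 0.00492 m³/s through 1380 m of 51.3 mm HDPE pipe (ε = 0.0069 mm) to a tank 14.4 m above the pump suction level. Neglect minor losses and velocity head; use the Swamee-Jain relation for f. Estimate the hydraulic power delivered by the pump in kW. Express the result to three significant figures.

V = 4Q/(πD²) = 2.380 m/s; Re = 1.24×10^5; ε/D = 1.35×10^-4; f = 0.01796
h_f = f(L/D)V²/2g = 139.5 m
Total head H = z + h_f = 14.4 + 139.5 = 153.9 m
P_hyd = ρgQH = 998.1·9.81·0.00492·153.9 = 7.415 kW

P_hyd ≈ 7.42 kW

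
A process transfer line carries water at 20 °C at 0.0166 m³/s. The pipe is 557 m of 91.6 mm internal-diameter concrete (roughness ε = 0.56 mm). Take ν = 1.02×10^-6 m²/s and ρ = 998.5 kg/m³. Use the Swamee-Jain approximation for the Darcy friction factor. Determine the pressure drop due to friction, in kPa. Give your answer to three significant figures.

V = 4Q/(πD²) = 4·0.0166/(π·0.0916²) = 2.519 m/s
Re = VD/ν = 2.519·0.0916/1.02×10^-6 = 2.26×10^5 → turbulent
ε/D = 0.56/91.6 = 0.00611
Swamee-Jain: f = 0.03283
h_f = f(L/D)V²/(2g) = 0.03283·(557/0.0916)·2.519²/(2·9.81) = 64.56 m
Δp = ρg·h_f = 998.5·9.81·64.56 = 632.4 kPa

Δp ≈ 632 kPa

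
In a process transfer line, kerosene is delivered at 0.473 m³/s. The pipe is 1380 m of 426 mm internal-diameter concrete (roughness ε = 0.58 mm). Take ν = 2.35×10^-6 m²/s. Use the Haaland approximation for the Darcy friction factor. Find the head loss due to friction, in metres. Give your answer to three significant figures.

h_f ≈ 39.3 m

V = 4Q/(πD²) = 4·0.473/(π·0.426²) = 3.319 m/s
Re = VD/ν = 3.319·0.426/2.35×10^-6 = 6.02×10^5 → turbulent
ε/D = 0.58/426 = 0.00136
Haaland: f = 0.02159
h_f = f(L/D)V²/(2g) = 0.02159·(1380/0.426)·3.319²/(2·9.81) = 39.26 m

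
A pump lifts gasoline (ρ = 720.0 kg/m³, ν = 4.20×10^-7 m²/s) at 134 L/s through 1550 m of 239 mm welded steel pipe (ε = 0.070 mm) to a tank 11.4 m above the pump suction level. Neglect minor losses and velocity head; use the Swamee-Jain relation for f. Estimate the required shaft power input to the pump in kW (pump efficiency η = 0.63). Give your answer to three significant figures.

P_shaft ≈ 85.3 kW

V = 4Q/(πD²) = 2.987 m/s; Re = 1.70×10^6; ε/D = 2.93×10^-4; f = 0.01539
h_f = f(L/D)V²/2g = 45.40 m
Total head H = z + h_f = 11.4 + 45.40 = 56.80 m
P_hyd = ρgQH = 720.0·9.81·0.134·56.80 = 53.76 kW
P_shaft = P_hyd/η = 53.76/0.63 = 85.33 kW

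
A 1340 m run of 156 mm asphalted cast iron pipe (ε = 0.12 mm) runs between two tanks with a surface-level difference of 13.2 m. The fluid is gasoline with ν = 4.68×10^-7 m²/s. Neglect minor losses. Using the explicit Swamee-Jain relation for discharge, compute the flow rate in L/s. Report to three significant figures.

Swamee-Jain (Type II): Q = -0.965·√(gD⁵h_f/L)·ln[ε/(3.7D) + √(3.17ν²L/(gD³h_f))]
√(gD⁵h_f/L) = √(9.81·0.156⁵·13.2/1340) = 0.002988
ε/(3.7D) = 2.08×10^-4; √(3.17ν²L/(gD³h_f)) = 4.35×10^-5
Q = -0.965·0.002988·ln(2.514×10^-4) = 0.02390 m³/s
Check: V = 1.25 m/s, Re = 4.17×10^5, f = 0.01942, h_f = 13.3 m ≈ 13.2 m ✓

Q ≈ 23.9 L/s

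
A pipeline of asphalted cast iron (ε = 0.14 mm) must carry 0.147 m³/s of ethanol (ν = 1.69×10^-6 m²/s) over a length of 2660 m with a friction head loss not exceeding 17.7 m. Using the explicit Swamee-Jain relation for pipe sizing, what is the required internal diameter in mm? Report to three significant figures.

D ≈ 348 mm

Swamee-Jain (Type III): D = 0.66·[ε^1.25·(LQ²/(gh_f))^4.75 + ν·Q^9.4·(L/(gh_f))^5.2]^0.04
LQ²/(gh_f) = 0.3310; L/(gh_f) = 15.32
Term 1 = ε^1.25·(…)^4.75 = 7.98×10^-8; Term 2 = ν·Q^9.4·(…)^5.2 = 3.66×10^-8
D = 0.66·(7.98×10^-8 + 3.66×10^-8)^0.04 = 0.3485 m = 348 mm
Check: V = 1.54 m/s, Re = 3.18×10^5, f = 0.01766, h_f = 16.3 m ≈ 17.7 m ✓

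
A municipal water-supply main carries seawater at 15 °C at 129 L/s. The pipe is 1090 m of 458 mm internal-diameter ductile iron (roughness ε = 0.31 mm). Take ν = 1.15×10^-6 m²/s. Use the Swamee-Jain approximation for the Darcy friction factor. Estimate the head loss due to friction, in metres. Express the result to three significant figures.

h_f ≈ 1.43 m

V = 4Q/(πD²) = 4·0.129/(π·0.458²) = 0.7830 m/s
Re = VD/ν = 0.7830·0.458/1.15×10^-6 = 3.12×10^5 → turbulent
ε/D = 0.31/458 = 6.77×10^-4
Swamee-Jain: f = 0.01923
h_f = f(L/D)V²/(2g) = 0.01923·(1090/0.458)·0.7830²/(2·9.81) = 1.430 m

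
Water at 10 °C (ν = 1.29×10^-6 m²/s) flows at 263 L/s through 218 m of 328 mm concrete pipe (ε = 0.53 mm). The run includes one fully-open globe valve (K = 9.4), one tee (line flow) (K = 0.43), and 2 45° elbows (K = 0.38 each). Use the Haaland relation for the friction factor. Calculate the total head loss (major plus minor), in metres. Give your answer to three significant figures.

H_L ≈ 12.6 m

V = 4Q/(πD²) = 3.113 m/s; V²/2g = 0.4938 m
Re = 7.91×10^5, ε/D = 0.00162 → f = 0.02243 (Haaland)
Major: h_f = f(L/D)·V²/2g = 0.02243·664.6·0.4938 = 7.361 m
Minor: ΣK = 10.6; h_m = ΣK·V²/2g = 5.229 m
Total H_L = 7.361 + 5.229 = 12.59 m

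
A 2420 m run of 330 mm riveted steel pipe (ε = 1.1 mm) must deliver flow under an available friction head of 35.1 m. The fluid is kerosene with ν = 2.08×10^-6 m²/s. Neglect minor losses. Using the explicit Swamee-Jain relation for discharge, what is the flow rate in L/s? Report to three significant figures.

Swamee-Jain (Type II): Q = -0.965·√(gD⁵h_f/L)·ln[ε/(3.7D) + √(3.17ν²L/(gD³h_f))]
√(gD⁵h_f/L) = √(9.81·0.330⁵·35.1/2420) = 0.02360
ε/(3.7D) = 9.01×10^-4; √(3.17ν²L/(gD³h_f)) = 5.18×10^-5
Q = -0.965·0.02360·ln(9.527×10^-4) = 0.1584 m³/s
Check: V = 1.85 m/s, Re = 2.94×10^5, f = 0.02753, h_f = 35.3 m ≈ 35.1 m ✓

Q ≈ 158 L/s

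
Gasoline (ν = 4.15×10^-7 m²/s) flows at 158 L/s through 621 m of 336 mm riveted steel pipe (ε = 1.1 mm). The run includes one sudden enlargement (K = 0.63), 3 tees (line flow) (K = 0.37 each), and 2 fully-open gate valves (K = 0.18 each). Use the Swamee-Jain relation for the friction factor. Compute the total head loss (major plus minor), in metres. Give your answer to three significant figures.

V = 4Q/(πD²) = 1.782 m/s; V²/2g = 0.1618 m
Re = 1.44×10^6, ε/D = 0.00327 → f = 0.02696 (Swamee-Jain)
Major: h_f = f(L/D)·V²/2g = 0.02696·1848·0.1618 = 8.064 m
Minor: ΣK = 2.10; h_m = ΣK·V²/2g = 0.3399 m
Total H_L = 8.064 + 0.3399 = 8.404 m

H_L ≈ 8.40 m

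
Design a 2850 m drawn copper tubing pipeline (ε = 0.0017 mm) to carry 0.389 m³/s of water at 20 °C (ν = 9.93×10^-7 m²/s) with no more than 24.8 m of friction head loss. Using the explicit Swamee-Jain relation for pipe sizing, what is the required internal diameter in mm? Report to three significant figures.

Swamee-Jain (Type III): D = 0.66·[ε^1.25·(LQ²/(gh_f))^4.75 + ν·Q^9.4·(L/(gh_f))^5.2]^0.04
LQ²/(gh_f) = 1.773; L/(gh_f) = 11.71
Term 1 = ε^1.25·(…)^4.75 = 9.31×10^-7; Term 2 = ν·Q^9.4·(…)^5.2 = 5.01×10^-5
D = 0.66·(9.31×10^-7 + 5.01×10^-5)^0.04 = 0.4445 m = 444 mm
Check: V = 2.51 m/s, Re = 1.12×10^6, f = 0.01149, h_f = 23.6 m ≈ 24.8 m ✓

D ≈ 444 mm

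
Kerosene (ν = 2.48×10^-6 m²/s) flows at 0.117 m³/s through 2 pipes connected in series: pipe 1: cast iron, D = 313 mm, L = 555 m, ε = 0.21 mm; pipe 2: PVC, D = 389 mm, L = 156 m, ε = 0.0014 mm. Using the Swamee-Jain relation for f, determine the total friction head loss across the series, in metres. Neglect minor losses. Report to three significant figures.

H ≈ 4.47 m

Pipe 1: V = 1.521 m/s, Re = 1.92×10^5, ε/D = 6.71×10^-4, f = 0.01985, h_1 = f(L/D)V²/2g = 4.147 m
Pipe 2: V = 0.9845 m/s, Re = 1.54×10^5, ε/D = 3.60×10^-6, f = 0.01637, h_2 = f(L/D)V²/2g = 0.3244 m
Series → Q common, losses add: H = Σh = 4.471 m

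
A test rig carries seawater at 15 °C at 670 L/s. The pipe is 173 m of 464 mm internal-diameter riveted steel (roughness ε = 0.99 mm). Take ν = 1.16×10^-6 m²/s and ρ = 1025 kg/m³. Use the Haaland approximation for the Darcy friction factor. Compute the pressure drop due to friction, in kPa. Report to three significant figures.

Δp ≈ 71.9 kPa

V = 4Q/(πD²) = 4·0.670/(π·0.464²) = 3.962 m/s
Re = VD/ν = 3.962·0.464/1.16×10^-6 = 1.58×10^6 → turbulent
ε/D = 0.99/464 = 0.00213
Haaland: f = 0.02397
h_f = f(L/D)V²/(2g) = 0.02397·(173/0.464)·3.962²/(2·9.81) = 7.153 m
Δp = ρg·h_f = 1025·9.81·7.153 = 71.92 kPa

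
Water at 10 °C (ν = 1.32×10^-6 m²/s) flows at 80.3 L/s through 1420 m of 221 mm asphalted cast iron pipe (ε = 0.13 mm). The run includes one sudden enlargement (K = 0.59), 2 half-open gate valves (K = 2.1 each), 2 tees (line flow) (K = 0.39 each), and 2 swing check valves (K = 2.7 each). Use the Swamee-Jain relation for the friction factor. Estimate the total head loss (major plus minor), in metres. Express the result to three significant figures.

V = 4Q/(πD²) = 2.093 m/s; V²/2g = 0.2233 m
Re = 3.50×10^5, ε/D = 5.88×10^-4 → f = 0.01864 (Swamee-Jain)
Major: h_f = f(L/D)·V²/2g = 0.01864·6425·0.2233 = 26.75 m
Minor: ΣK = 11.0; h_m = ΣK·V²/2g = 2.450 m
Total H_L = 26.75 + 2.450 = 29.20 m

H_L ≈ 29.2 m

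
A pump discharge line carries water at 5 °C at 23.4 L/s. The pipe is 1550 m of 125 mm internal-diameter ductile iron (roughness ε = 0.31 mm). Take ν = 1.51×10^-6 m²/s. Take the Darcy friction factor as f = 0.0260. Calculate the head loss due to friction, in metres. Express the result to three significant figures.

V = 4Q/(πD²) = 4·0.0234/(π·0.125²) = 1.907 m/s
h_f = f(L/D)V²/(2g) = 0.02600·(1550/0.125)·1.907²/(2·9.81) = 59.75 m

h_f ≈ 59.7 m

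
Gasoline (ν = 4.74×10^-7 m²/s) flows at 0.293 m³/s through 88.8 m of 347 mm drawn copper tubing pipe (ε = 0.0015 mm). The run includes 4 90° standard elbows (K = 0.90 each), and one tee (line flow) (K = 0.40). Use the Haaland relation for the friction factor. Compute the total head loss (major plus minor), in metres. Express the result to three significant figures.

V = 4Q/(πD²) = 3.098 m/s; V²/2g = 0.4893 m
Re = 2.27×10^6, ε/D = 4.32×10^-6 → f = 0.01027 (Haaland)
Major: h_f = f(L/D)·V²/2g = 0.01027·255.9·0.4893 = 1.286 m
Minor: ΣK = 4.00; h_m = ΣK·V²/2g = 1.957 m
Total H_L = 1.286 + 1.957 = 3.243 m

H_L ≈ 3.24 m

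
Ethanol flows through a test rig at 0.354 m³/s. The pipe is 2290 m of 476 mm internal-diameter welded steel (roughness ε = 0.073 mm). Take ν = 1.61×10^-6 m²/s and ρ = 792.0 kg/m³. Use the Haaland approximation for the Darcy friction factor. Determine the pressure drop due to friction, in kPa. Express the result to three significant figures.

V = 4Q/(πD²) = 4·0.354/(π·0.476²) = 1.989 m/s
Re = VD/ν = 1.989·0.476/1.61×10^-6 = 5.88×10^5 → turbulent
ε/D = 0.073/476 = 1.53×10^-4
Haaland: f = 0.01462
h_f = f(L/D)V²/(2g) = 0.01462·(2290/0.476)·1.989²/(2·9.81) = 14.18 m
Δp = ρg·h_f = 792.0·9.81·14.18 = 110.2 kPa

Δp ≈ 110 kPa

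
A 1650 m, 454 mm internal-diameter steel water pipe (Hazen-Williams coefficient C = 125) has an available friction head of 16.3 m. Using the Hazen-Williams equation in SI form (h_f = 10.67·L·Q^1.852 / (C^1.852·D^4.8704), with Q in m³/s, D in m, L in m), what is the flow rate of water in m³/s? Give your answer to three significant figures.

Rearranging: Q = [h_f·C^1.852·D^4.8704 / (10.67·L)]^(1/1.852)
Q = [16.3·125^1.852·0.454^4.8704 / (10.67·1650)]^0.540 = 0.3607 m³/s

Q ≈ 0.361 m³/s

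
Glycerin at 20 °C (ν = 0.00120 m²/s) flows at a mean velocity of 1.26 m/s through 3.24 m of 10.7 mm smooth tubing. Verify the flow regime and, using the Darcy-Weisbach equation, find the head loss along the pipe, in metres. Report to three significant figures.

Re = VD/ν = 1.26·0.01070/0.00120 = 11.2 → laminar (Re < 2300)
f = 64/Re = 5.696
h_f = f(L/D)V²/(2g) = 5.696·(3.24/0.01070)·1.26²/(2·9.81) = 139.6 m

h_f ≈ 140 m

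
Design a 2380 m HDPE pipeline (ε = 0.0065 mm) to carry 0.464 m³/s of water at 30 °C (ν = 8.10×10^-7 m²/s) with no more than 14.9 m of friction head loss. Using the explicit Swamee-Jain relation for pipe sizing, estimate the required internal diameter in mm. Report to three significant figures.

D ≈ 506 mm

Swamee-Jain (Type III): D = 0.66·[ε^1.25·(LQ²/(gh_f))^4.75 + ν·Q^9.4·(L/(gh_f))^5.2]^0.04
LQ²/(gh_f) = 3.506; L/(gh_f) = 16.28
Term 1 = ε^1.25·(…)^4.75 = 1.27×10^-4; Term 2 = ν·Q^9.4·(…)^5.2 = 0.00119
D = 0.66·(1.27×10^-4 + 0.00119)^0.04 = 0.5062 m = 506 mm
Check: V = 2.31 m/s, Re = 1.44×10^6, f = 0.01131, h_f = 14.4 m ≈ 14.9 m ✓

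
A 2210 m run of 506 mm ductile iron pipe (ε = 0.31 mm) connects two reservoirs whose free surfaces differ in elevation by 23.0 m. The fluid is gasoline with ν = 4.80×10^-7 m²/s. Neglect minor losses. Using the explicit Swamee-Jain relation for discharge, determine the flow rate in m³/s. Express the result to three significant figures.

Swamee-Jain (Type II): Q = -0.965·√(gD⁵h_f/L)·ln[ε/(3.7D) + √(3.17ν²L/(gD³h_f))]
√(gD⁵h_f/L) = √(9.81·0.506⁵·23.0/2210) = 0.05819
ε/(3.7D) = 1.66×10^-4; √(3.17ν²L/(gD³h_f)) = 7.43×10^-6
Q = -0.965·0.05819·ln(1.730×10^-4) = 0.4864 m³/s
Check: V = 2.42 m/s, Re = 2.55×10^6, f = 0.01772, h_f = 23.1 m ≈ 23.0 m ✓

Q ≈ 0.486 m³/s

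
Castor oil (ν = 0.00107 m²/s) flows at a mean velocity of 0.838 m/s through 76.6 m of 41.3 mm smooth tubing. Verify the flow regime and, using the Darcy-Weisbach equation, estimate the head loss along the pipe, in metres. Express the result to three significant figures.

Re = VD/ν = 0.838·0.04130/0.00107 = 32.3 → laminar (Re < 2300)
f = 64/Re = 1.979
h_f = f(L/D)V²/(2g) = 1.979·(76.6/0.04130)·0.838²/(2·9.81) = 131.4 m

h_f ≈ 131 m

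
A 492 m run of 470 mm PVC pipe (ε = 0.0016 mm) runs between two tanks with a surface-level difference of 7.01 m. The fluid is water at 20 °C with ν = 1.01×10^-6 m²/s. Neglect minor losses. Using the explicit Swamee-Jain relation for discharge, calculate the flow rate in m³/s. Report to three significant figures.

Swamee-Jain (Type II): Q = -0.965·√(gD⁵h_f/L)·ln[ε/(3.7D) + √(3.17ν²L/(gD³h_f))]
√(gD⁵h_f/L) = √(9.81·0.470⁵·7.01/492) = 0.05662
ε/(3.7D) = 9.20×10^-7; √(3.17ν²L/(gD³h_f)) = 1.49×10^-5
Q = -0.965·0.05662·ln(1.585×10^-5) = 0.6039 m³/s
Check: V = 3.48 m/s, Re = 1.62×10^6, f = 0.01084, h_f = 7.00 m ≈ 7.01 m ✓

Q ≈ 0.604 m³/s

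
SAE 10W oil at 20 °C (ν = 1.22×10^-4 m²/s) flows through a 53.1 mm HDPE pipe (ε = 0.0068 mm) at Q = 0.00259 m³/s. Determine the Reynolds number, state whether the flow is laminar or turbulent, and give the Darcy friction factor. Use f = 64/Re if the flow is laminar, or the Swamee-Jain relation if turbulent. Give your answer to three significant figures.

Re ≈ 509; laminar; f = 64/Re ≈ 0.126

V = 4Q/(πD²) = 1.170 m/s
Re = VD/ν = 1.170·0.0531/1.22×10^-4 = 509
Re < 2300 → laminar → f = 64/Re = 0.1257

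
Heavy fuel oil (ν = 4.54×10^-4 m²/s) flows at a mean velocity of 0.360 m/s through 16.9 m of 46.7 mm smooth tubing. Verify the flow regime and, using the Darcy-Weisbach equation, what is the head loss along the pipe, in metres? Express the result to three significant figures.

Re = VD/ν = 0.360·0.04670/4.54×10^-4 = 37.0 → laminar (Re < 2300)
f = 64/Re = 1.728
h_f = f(L/D)V²/(2g) = 1.728·(16.9/0.04670)·0.360²/(2·9.81) = 4.131 m

h_f ≈ 4.13 m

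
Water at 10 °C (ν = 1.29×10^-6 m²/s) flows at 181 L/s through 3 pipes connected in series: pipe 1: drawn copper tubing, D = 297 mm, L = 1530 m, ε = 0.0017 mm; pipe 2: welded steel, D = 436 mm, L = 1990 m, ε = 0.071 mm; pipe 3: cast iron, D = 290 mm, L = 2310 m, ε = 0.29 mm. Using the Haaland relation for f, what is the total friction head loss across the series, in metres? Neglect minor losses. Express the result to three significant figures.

H ≈ 89.3 m

Pipe 1: V = 2.613 m/s, Re = 6.02×10^5, ε/D = 5.72×10^-6, f = 0.01271, h_1 = f(L/D)V²/2g = 22.79 m
Pipe 2: V = 1.212 m/s, Re = 4.10×10^5, ε/D = 1.63×10^-4, f = 0.01522, h_2 = f(L/D)V²/2g = 5.205 m
Pipe 3: V = 2.740 m/s, Re = 6.16×10^5, ε/D = 0.00100, f = 0.02010, h_3 = f(L/D)V²/2g = 61.28 m
Series → Q common, losses add: H = Σh = 89.27 m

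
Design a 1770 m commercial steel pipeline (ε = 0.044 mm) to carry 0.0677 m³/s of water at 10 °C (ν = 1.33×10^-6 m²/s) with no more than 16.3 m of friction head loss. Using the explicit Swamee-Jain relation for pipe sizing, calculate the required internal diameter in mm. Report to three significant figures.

Swamee-Jain (Type III): D = 0.66·[ε^1.25·(LQ²/(gh_f))^4.75 + ν·Q^9.4·(L/(gh_f))^5.2]^0.04
LQ²/(gh_f) = 0.05073; L/(gh_f) = 11.07
Term 1 = ε^1.25·(…)^4.75 = 2.54×10^-12; Term 2 = ν·Q^9.4·(…)^5.2 = 3.64×10^-12
D = 0.66·(2.54×10^-12 + 3.64×10^-12)^0.04 = 0.2351 m = 235 mm
Check: V = 1.56 m/s, Re = 2.76×10^5, f = 0.01637, h_f = 15.3 m ≈ 16.3 m ✓

D ≈ 235 mm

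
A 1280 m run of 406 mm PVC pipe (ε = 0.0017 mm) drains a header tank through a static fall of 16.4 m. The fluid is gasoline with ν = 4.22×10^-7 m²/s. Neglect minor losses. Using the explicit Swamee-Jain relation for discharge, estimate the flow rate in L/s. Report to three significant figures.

Q ≈ 416 L/s

Swamee-Jain (Type II): Q = -0.965·√(gD⁵h_f/L)·ln[ε/(3.7D) + √(3.17ν²L/(gD³h_f))]
√(gD⁵h_f/L) = √(9.81·0.406⁵·16.4/1280) = 0.03724
ε/(3.7D) = 1.13×10^-6; √(3.17ν²L/(gD³h_f)) = 8.19×10^-6
Q = -0.965·0.03724·ln(9.324×10^-6) = 0.4162 m³/s
Check: V = 3.21 m/s, Re = 3.09×10^6, f = 0.009894, h_f = 16.4 m ≈ 16.4 m ✓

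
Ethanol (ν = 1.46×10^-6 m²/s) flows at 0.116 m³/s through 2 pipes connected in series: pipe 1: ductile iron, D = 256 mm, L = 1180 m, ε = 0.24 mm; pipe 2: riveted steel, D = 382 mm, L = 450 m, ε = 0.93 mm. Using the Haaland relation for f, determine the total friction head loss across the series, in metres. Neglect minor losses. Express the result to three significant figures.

Pipe 1: V = 2.254 m/s, Re = 3.95×10^5, ε/D = 9.37×10^-4, f = 0.02005, h_1 = f(L/D)V²/2g = 23.93 m
Pipe 2: V = 1.012 m/s, Re = 2.65×10^5, ε/D = 0.00243, f = 0.02527, h_2 = f(L/D)V²/2g = 1.554 m
Series → Q common, losses add: H = Σh = 25.48 m

H ≈ 25.5 m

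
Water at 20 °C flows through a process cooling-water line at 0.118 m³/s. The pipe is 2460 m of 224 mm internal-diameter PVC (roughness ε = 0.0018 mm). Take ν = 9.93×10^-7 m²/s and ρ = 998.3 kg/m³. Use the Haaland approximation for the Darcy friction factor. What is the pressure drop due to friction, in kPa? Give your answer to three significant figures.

Δp ≈ 614 kPa

V = 4Q/(πD²) = 4·0.118/(π·0.224²) = 2.994 m/s
Re = VD/ν = 2.994·0.224/9.93×10^-7 = 6.75×10^5 → turbulent
ε/D = 0.0018/224 = 8.04×10^-6
Haaland: f = 0.01250
h_f = f(L/D)V²/(2g) = 0.01250·(2460/0.224)·2.994²/(2·9.81) = 62.73 m
Δp = ρg·h_f = 998.3·9.81·62.73 = 614.3 kPa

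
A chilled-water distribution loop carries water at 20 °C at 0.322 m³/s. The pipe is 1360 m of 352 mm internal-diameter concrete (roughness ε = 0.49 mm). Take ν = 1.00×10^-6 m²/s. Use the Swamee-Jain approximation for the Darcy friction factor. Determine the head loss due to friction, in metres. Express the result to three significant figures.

h_f ≈ 46.6 m

V = 4Q/(πD²) = 4·0.322/(π·0.352²) = 3.309 m/s
Re = VD/ν = 3.309·0.352/1.00×10^-6 = 1.16×10^6 → turbulent
ε/D = 0.49/352 = 0.00139
Swamee-Jain: f = 0.02160
h_f = f(L/D)V²/(2g) = 0.02160·(1360/0.352)·3.309²/(2·9.81) = 46.57 m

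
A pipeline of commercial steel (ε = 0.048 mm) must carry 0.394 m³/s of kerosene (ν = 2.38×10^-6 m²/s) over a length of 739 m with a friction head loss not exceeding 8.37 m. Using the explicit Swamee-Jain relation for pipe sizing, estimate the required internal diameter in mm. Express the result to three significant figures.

Swamee-Jain (Type III): D = 0.66·[ε^1.25·(LQ²/(gh_f))^4.75 + ν·Q^9.4·(L/(gh_f))^5.2]^0.04
LQ²/(gh_f) = 1.397; L/(gh_f) = 9.000
Term 1 = ε^1.25·(…)^4.75 = 1.96×10^-5; Term 2 = ν·Q^9.4·(…)^5.2 = 3.44×10^-5
D = 0.66·(1.96×10^-5 + 3.44×10^-5)^0.04 = 0.4455 m = 445 mm
Check: V = 2.53 m/s, Re = 4.73×10^5, f = 0.01465, h_f = 7.91 m ≈ 8.37 m ✓

D ≈ 445 mm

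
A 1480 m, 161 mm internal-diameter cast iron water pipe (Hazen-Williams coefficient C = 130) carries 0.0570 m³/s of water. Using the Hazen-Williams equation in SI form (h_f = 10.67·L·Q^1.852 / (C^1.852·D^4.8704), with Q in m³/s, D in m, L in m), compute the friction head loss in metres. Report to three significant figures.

h_f = 10.67·1480·0.0570^1.852 / (130^1.852·0.161^4.8704) = 69.56 m

h_f ≈ 69.6 m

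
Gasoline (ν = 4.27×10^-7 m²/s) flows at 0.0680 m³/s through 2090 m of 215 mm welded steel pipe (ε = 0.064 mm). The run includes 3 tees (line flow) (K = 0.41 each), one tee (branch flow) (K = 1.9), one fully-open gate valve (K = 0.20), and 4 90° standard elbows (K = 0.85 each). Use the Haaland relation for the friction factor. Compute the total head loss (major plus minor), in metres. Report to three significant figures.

V = 4Q/(πD²) = 1.873 m/s; V²/2g = 0.1788 m
Re = 9.43×10^5, ε/D = 2.98×10^-4 → f = 0.01562 (Haaland)
Major: h_f = f(L/D)·V²/2g = 0.01562·9721·0.1788 = 27.14 m
Minor: ΣK = 6.73; h_m = ΣK·V²/2g = 1.203 m
Total H_L = 27.14 + 1.203 = 28.35 m

H_L ≈ 28.3 m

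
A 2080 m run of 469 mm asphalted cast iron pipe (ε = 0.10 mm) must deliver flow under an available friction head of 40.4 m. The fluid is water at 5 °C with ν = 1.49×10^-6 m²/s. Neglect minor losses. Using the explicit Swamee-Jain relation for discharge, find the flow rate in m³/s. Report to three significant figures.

Q ≈ 0.601 m³/s

Swamee-Jain (Type II): Q = -0.965·√(gD⁵h_f/L)·ln[ε/(3.7D) + √(3.17ν²L/(gD³h_f))]
√(gD⁵h_f/L) = √(9.81·0.469⁵·40.4/2080) = 0.06575
ε/(3.7D) = 5.76×10^-5; √(3.17ν²L/(gD³h_f)) = 1.89×10^-5
Q = -0.965·0.06575·ln(7.655×10^-5) = 0.6014 m³/s
Check: V = 3.48 m/s, Re = 1.10×10^6, f = 0.01484, h_f = 40.7 m ≈ 40.4 m ✓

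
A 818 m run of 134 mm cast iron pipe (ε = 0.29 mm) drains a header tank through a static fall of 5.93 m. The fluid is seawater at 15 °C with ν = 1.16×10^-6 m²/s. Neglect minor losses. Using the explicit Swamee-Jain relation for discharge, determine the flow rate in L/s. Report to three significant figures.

Q ≈ 12.2 L/s

Swamee-Jain (Type II): Q = -0.965·√(gD⁵h_f/L)·ln[ε/(3.7D) + √(3.17ν²L/(gD³h_f))]
√(gD⁵h_f/L) = √(9.81·0.134⁵·5.93/818) = 0.001753
ε/(3.7D) = 5.85×10^-4; √(3.17ν²L/(gD³h_f)) = 1.58×10^-4
Q = -0.965·0.001753·ln(7.428×10^-4) = 0.01219 m³/s
Check: V = 0.864 m/s, Re = 9.98×10^4, f = 0.02576, h_f = 5.99 m ≈ 5.93 m ✓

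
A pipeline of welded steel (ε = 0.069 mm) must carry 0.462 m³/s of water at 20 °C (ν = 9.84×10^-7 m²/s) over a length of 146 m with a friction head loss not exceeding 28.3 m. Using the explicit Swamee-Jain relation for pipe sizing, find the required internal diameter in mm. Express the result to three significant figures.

Swamee-Jain (Type III): D = 0.66·[ε^1.25·(LQ²/(gh_f))^4.75 + ν·Q^9.4·(L/(gh_f))^5.2]^0.04
LQ²/(gh_f) = 0.1122; L/(gh_f) = 0.5259
Term 1 = ε^1.25·(…)^4.75 = 1.94×10^-10; Term 2 = ν·Q^9.4·(…)^5.2 = 2.45×10^-11
D = 0.66·(1.94×10^-10 + 2.45×10^-11)^0.04 = 0.2711 m = 271 mm
Check: V = 8.01 m/s, Re = 2.21×10^6, f = 0.01489, h_f = 26.2 m ≈ 28.3 m ✓

D ≈ 271 mm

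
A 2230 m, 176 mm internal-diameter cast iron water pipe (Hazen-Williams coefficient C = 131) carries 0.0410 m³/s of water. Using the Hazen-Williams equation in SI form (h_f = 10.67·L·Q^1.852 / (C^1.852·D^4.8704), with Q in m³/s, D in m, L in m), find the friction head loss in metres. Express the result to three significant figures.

h_f ≈ 36.4 m

h_f = 10.67·2230·0.0410^1.852 / (131^1.852·0.176^4.8704) = 36.38 m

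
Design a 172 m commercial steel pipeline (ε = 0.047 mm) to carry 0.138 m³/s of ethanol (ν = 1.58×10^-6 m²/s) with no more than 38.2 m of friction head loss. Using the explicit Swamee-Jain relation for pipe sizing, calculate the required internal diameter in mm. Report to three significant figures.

D ≈ 165 mm

Swamee-Jain (Type III): D = 0.66·[ε^1.25·(LQ²/(gh_f))^4.75 + ν·Q^9.4·(L/(gh_f))^5.2]^0.04
LQ²/(gh_f) = 0.008741; L/(gh_f) = 0.4590
Term 1 = ε^1.25·(…)^4.75 = 6.49×10^-16; Term 2 = ν·Q^9.4·(…)^5.2 = 2.26×10^-16
D = 0.66·(6.49×10^-16 + 2.26×10^-16)^0.04 = 0.1649 m = 165 mm
Check: V = 6.46 m/s, Re = 6.74×10^5, f = 0.01594, h_f = 35.4 m ≈ 38.2 m ✓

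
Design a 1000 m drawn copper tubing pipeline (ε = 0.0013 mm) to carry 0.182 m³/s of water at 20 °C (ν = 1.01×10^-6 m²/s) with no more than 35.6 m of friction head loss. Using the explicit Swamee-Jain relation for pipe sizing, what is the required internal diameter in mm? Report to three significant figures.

Swamee-Jain (Type III): D = 0.66·[ε^1.25·(LQ²/(gh_f))^4.75 + ν·Q^9.4·(L/(gh_f))^5.2]^0.04
LQ²/(gh_f) = 0.09485; L/(gh_f) = 2.863
Term 1 = ε^1.25·(…)^4.75 = 6.07×10^-13; Term 2 = ν·Q^9.4·(…)^5.2 = 2.66×10^-11
D = 0.66·(6.07×10^-13 + 2.66×10^-11)^0.04 = 0.2494 m = 249 mm
Check: V = 3.73 m/s, Re = 9.20×10^5, f = 0.01190, h_f = 33.7 m ≈ 35.6 m ✓

D ≈ 249 mm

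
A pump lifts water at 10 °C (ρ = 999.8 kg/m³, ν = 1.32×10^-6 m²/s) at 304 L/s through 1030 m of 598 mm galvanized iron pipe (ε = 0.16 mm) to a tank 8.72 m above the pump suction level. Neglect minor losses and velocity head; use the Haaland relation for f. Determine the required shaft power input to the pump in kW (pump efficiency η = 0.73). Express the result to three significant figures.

V = 4Q/(πD²) = 1.082 m/s; Re = 4.90×10^5; ε/D = 2.68×10^-4; f = 0.01591
h_f = f(L/D)V²/2g = 1.636 m
Total head H = z + h_f = 8.72 + 1.636 = 10.36 m
P_hyd = ρgQH = 999.8·9.81·0.304·10.36 = 30.88 kW
P_shaft = P_hyd/η = 30.88/0.73 = 42.30 kW

P_shaft ≈ 42.3 kW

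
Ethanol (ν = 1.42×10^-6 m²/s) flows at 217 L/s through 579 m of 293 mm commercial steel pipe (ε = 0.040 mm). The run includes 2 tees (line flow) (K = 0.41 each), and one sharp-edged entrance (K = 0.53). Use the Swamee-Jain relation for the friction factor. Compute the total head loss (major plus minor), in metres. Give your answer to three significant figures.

V = 4Q/(πD²) = 3.218 m/s; V²/2g = 0.5279 m
Re = 6.64×10^5, ε/D = 1.37×10^-4 → f = 0.01448 (Swamee-Jain)
Major: h_f = f(L/D)·V²/2g = 0.01448·1976·0.5279 = 15.10 m
Minor: ΣK = 1.35; h_m = ΣK·V²/2g = 0.7127 m
Total H_L = 15.10 + 0.7127 = 15.82 m

H_L ≈ 15.8 m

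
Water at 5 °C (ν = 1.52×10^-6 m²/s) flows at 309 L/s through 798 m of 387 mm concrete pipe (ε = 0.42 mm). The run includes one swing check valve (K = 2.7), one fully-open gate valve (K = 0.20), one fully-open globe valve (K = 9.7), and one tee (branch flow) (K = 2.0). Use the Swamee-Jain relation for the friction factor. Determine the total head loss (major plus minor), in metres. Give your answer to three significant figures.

V = 4Q/(πD²) = 2.627 m/s; V²/2g = 0.3517 m
Re = 6.69×10^5, ε/D = 0.00109 → f = 0.02057 (Swamee-Jain)
Major: h_f = f(L/D)·V²/2g = 0.02057·2062·0.3517 = 14.91 m
Minor: ΣK = 14.6; h_m = ΣK·V²/2g = 5.135 m
Total H_L = 14.91 + 5.135 = 20.05 m

H_L ≈ 20.1 m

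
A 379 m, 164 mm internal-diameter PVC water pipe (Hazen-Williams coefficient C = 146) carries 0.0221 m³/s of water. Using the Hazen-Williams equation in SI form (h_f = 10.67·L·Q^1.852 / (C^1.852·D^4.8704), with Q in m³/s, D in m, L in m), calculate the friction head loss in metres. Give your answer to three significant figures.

h_f ≈ 2.27 m

h_f = 10.67·379·0.0221^1.852 / (146^1.852·0.164^4.8704) = 2.271 m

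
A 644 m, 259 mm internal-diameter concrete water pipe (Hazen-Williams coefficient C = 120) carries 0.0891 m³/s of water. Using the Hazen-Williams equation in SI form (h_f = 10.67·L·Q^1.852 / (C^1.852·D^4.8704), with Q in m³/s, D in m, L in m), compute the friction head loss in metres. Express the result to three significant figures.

h_f ≈ 7.93 m

h_f = 10.67·644·0.0891^1.852 / (120^1.852·0.259^4.8704) = 7.926 m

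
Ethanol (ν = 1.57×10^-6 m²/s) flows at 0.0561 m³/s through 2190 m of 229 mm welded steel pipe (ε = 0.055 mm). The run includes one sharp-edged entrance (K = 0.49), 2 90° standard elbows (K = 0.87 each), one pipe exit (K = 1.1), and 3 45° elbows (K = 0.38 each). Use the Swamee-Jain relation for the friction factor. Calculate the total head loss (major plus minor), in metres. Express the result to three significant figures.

V = 4Q/(πD²) = 1.362 m/s; V²/2g = 0.09456 m
Re = 1.99×10^5, ε/D = 2.40×10^-4 → f = 0.01742 (Swamee-Jain)
Major: h_f = f(L/D)·V²/2g = 0.01742·9563·0.09456 = 15.75 m
Minor: ΣK = 4.47; h_m = ΣK·V²/2g = 0.4227 m
Total H_L = 15.75 + 0.4227 = 16.17 m

H_L ≈ 16.2 m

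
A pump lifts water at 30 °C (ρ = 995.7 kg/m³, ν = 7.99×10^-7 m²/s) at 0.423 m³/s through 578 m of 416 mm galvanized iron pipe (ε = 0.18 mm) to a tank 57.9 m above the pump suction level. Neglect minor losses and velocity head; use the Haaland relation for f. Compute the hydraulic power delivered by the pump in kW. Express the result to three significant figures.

V = 4Q/(πD²) = 3.112 m/s; Re = 1.62×10^6; ε/D = 4.33×10^-4; f = 0.01651
h_f = f(L/D)V²/2g = 11.32 m
Total head H = z + h_f = 57.9 + 11.32 = 69.22 m
P_hyd = ρgQH = 995.7·9.81·0.423·69.22 = 286.0 kW

P_hyd ≈ 286 kW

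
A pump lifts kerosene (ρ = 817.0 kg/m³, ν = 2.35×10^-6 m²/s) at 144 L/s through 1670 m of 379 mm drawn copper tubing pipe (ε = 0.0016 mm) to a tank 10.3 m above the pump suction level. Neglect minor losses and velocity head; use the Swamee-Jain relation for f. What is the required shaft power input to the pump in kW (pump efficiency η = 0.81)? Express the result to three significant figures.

P_shaft ≈ 22.7 kW

V = 4Q/(πD²) = 1.276 m/s; Re = 2.06×10^5; ε/D = 4.22×10^-6; f = 0.01548
h_f = f(L/D)V²/2g = 5.666 m
Total head H = z + h_f = 10.3 + 5.666 = 15.97 m
P_hyd = ρgQH = 817.0·9.81·0.144·15.97 = 18.43 kW
P_shaft = P_hyd/η = 18.43/0.81 = 22.75 kW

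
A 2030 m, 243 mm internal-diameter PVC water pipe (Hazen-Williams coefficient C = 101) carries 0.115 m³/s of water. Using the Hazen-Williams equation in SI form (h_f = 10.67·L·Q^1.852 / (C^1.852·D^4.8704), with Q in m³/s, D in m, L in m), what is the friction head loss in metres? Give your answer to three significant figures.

h_f = 10.67·2030·0.115^1.852 / (101^1.852·0.243^4.8704) = 75.23 m

h_f ≈ 75.2 m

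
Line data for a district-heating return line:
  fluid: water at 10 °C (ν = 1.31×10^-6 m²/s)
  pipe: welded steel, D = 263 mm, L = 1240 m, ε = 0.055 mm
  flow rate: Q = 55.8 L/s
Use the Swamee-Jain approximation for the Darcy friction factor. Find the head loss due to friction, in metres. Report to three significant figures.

h_f ≈ 4.34 m

V = 4Q/(πD²) = 4·0.0558/(π·0.263²) = 1.027 m/s
Re = VD/ν = 1.027·0.263/1.31×10^-6 = 2.06×10^5 → turbulent
ε/D = 0.055/263 = 2.09×10^-4
Swamee-Jain: f = 0.01713
h_f = f(L/D)V²/(2g) = 0.01713·(1240/0.263)·1.027²/(2·9.81) = 4.342 m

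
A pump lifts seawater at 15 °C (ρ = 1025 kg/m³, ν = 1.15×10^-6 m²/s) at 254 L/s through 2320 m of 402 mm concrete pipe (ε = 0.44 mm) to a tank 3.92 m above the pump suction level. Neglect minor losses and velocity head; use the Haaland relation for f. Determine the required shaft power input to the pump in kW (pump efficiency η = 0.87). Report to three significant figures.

P_shaft ≈ 82.3 kW

V = 4Q/(πD²) = 2.001 m/s; Re = 7.00×10^5; ε/D = 0.00109; f = 0.02047
h_f = f(L/D)V²/2g = 24.11 m
Total head H = z + h_f = 3.92 + 24.11 = 28.03 m
P_hyd = ρgQH = 1025·9.81·0.254·28.03 = 71.60 kW
P_shaft = P_hyd/η = 71.60/0.87 = 82.29 kW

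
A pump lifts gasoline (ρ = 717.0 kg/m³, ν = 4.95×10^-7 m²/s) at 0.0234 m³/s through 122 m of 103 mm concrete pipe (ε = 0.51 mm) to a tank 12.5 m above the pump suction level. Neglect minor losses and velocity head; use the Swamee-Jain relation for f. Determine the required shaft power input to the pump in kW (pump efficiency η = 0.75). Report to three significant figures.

P_shaft ≈ 5.93 kW

V = 4Q/(πD²) = 2.808 m/s; Re = 5.84×10^5; ε/D = 0.00495; f = 0.03053
h_f = f(L/D)V²/2g = 14.54 m
Total head H = z + h_f = 12.5 + 14.54 = 27.04 m
P_hyd = ρgQH = 717.0·9.81·0.0234·27.04 = 4.450 kW
P_shaft = P_hyd/η = 4.450/0.75 = 5.933 kW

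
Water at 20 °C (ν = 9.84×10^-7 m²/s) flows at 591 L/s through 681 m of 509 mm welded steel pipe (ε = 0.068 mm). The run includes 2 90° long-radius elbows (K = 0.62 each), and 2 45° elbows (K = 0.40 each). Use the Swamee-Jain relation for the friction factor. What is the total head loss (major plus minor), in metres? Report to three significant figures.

V = 4Q/(πD²) = 2.904 m/s; V²/2g = 0.4300 m
Re = 1.50×10^6, ε/D = 1.34×10^-4 → f = 0.01362 (Swamee-Jain)
Major: h_f = f(L/D)·V²/2g = 0.01362·1338·0.4300 = 7.834 m
Minor: ΣK = 2.04; h_m = ΣK·V²/2g = 0.8771 m
Total H_L = 7.834 + 0.8771 = 8.712 m

H_L ≈ 8.71 m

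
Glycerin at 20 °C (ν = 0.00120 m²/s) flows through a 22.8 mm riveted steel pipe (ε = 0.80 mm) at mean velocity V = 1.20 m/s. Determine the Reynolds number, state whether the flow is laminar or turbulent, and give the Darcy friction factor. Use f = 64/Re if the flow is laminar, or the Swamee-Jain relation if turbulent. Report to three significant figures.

Re = VD/ν = 1.200·0.0228/0.00120 = 22.8
Re < 2300 → laminar → f = 64/Re = 2.807

Re ≈ 22.8; laminar; f = 64/Re ≈ 2.81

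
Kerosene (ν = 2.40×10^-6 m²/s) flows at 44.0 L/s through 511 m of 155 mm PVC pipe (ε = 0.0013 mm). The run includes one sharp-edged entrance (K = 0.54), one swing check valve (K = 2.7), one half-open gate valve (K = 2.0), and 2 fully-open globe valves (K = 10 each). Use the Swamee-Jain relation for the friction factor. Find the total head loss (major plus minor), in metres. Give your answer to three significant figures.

H_L ≈ 22.1 m

V = 4Q/(πD²) = 2.332 m/s; V²/2g = 0.2771 m
Re = 1.51×10^5, ε/D = 8.39×10^-6 → f = 0.01649 (Swamee-Jain)
Major: h_f = f(L/D)·V²/2g = 0.01649·3297·0.2771 = 15.07 m
Minor: ΣK = 25.2; h_m = ΣK·V²/2g = 6.995 m
Total H_L = 15.07 + 6.995 = 22.06 m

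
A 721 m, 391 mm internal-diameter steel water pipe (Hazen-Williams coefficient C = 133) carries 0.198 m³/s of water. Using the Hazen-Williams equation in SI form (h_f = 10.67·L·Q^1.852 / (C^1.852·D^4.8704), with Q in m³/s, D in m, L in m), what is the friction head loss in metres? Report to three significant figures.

h_f ≈ 4.33 m

h_f = 10.67·721·0.198^1.852 / (133^1.852·0.391^4.8704) = 4.329 m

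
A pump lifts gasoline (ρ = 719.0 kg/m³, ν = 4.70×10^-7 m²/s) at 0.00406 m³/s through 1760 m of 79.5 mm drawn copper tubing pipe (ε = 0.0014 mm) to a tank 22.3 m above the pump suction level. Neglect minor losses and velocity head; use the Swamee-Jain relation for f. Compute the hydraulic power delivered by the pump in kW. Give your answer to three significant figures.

V = 4Q/(πD²) = 0.8179 m/s; Re = 1.38×10^5; ε/D = 1.76×10^-5; f = 0.01684
h_f = f(L/D)V²/2g = 12.71 m
Total head H = z + h_f = 22.3 + 12.71 = 35.01 m
P_hyd = ρgQH = 719.0·9.81·0.00406·35.01 = 1.003 kW

P_hyd ≈ 1.00 kW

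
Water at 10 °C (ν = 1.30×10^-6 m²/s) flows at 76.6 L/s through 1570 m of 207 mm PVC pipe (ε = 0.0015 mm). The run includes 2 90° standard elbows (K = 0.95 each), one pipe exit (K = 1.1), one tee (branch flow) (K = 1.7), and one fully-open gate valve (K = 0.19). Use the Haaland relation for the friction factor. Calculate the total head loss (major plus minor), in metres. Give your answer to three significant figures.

V = 4Q/(πD²) = 2.276 m/s; V²/2g = 0.2641 m
Re = 3.62×10^5, ε/D = 7.25×10^-6 → f = 0.01391 (Haaland)
Major: h_f = f(L/D)·V²/2g = 0.01391·7585·0.2641 = 27.86 m
Minor: ΣK = 4.89; h_m = ΣK·V²/2g = 1.291 m
Total H_L = 27.86 + 1.291 = 29.16 m

H_L ≈ 29.2 m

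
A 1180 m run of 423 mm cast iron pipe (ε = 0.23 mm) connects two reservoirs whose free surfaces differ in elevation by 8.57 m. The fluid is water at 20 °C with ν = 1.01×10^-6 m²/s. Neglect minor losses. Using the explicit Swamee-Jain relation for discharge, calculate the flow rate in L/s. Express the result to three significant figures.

Q ≈ 260 L/s

Swamee-Jain (Type II): Q = -0.965·√(gD⁵h_f/L)·ln[ε/(3.7D) + √(3.17ν²L/(gD³h_f))]
√(gD⁵h_f/L) = √(9.81·0.423⁵·8.57/1180) = 0.03106
ε/(3.7D) = 1.47×10^-4; √(3.17ν²L/(gD³h_f)) = 2.45×10^-5
Q = -0.965·0.03106·ln(1.714×10^-4) = 0.2599 m³/s
Check: V = 1.85 m/s, Re = 7.75×10^5, f = 0.01773, h_f = 8.62 m ≈ 8.57 m ✓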